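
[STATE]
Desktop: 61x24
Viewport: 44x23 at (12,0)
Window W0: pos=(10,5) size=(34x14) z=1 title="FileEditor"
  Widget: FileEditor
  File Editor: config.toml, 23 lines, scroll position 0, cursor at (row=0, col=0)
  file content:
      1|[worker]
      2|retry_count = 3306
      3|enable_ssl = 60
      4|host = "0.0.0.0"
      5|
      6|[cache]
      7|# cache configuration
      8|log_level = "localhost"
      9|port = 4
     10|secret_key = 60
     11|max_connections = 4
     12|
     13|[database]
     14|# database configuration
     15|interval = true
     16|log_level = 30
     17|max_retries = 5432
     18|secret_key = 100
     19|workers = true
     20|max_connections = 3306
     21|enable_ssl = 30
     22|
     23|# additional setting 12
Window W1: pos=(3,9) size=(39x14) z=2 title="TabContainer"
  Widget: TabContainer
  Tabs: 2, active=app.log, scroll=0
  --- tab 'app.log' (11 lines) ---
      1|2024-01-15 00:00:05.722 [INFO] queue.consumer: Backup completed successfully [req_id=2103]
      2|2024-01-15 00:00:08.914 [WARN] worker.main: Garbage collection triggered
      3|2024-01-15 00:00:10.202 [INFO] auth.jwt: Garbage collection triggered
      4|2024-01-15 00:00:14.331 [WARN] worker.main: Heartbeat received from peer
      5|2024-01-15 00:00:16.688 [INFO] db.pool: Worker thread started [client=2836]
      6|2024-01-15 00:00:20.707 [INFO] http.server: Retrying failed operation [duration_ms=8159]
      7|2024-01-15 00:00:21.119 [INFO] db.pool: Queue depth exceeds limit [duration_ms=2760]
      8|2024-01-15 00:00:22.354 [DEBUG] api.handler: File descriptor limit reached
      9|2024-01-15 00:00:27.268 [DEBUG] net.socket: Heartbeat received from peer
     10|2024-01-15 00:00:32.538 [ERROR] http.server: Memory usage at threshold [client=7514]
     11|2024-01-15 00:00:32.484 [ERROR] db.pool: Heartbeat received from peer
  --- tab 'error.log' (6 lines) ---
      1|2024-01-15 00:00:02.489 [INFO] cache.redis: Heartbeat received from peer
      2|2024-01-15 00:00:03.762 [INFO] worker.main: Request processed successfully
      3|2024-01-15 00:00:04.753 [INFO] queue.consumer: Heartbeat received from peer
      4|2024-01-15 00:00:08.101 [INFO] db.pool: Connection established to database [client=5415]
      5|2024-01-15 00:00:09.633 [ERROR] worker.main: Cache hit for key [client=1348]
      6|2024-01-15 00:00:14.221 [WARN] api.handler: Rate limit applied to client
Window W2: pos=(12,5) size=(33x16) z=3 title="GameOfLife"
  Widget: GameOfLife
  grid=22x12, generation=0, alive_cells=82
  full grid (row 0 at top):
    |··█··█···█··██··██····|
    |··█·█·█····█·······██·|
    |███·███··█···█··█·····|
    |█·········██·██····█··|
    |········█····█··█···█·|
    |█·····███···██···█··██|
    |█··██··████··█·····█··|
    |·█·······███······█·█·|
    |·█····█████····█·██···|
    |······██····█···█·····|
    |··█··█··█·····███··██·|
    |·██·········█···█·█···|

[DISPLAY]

                                            
                                            
                                            
                                            
                                            
┏━━━━━━━━━━━━━━━━━━━━━━━━━━━━━━━┓           
┃ GameOfLife                    ┃           
┠───────────────────────────────┨           
┃Gen: 0                         ┃           
┃··█··█···█··██··██····         ┃           
┃··█·█·█····█·······██·         ┃           
┃███·███··█···█··█·····         ┃           
┃█·········██·██····█··         ┃           
┃········█····█··█···█·         ┃           
┃█·····███···██···█··██         ┃           
┃█··██··████··█·····█··         ┃           
┃·█·······███······█·█·         ┃           
┃·█····█████····█·██···         ┃           
┃······██····█···█·····         ┃           
┃··█··█··█·····███··██·         ┃           
┗━━━━━━━━━━━━━━━━━━━━━━━━━━━━━━━┛           
15 00:00:22.354 [DEBUG] api.h┃              
━━━━━━━━━━━━━━━━━━━━━━━━━━━━━┛              


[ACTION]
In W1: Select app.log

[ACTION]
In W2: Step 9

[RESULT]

                                            
                                            
                                            
                                            
                                            
┏━━━━━━━━━━━━━━━━━━━━━━━━━━━━━━━┓           
┃ GameOfLife                    ┃           
┠───────────────────────────────┨           
┃Gen: 9                         ┃           
┃······················         ┃           
┃·████·················         ┃           
┃·█··███···············         ┃           
┃·██████·············█·         ┃           
┃····················█·         ┃           
┃··██················█·         ┃           
┃·█··█··········█······         ┃           
┃·█····██·····██·██····         ┃           
┃█··█···█······█·█·····         ┃           
┃███·····█······█······         ┃           
┃█····█·█··············         ┃           
┗━━━━━━━━━━━━━━━━━━━━━━━━━━━━━━━┛           
15 00:00:22.354 [DEBUG] api.h┃              
━━━━━━━━━━━━━━━━━━━━━━━━━━━━━┛              


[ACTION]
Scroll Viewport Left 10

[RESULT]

                                            
                                            
                                            
                                            
                                            
        ┏━┏━━━━━━━━━━━━━━━━━━━━━━━━━━━━━━━┓ 
        ┃ ┃ GameOfLife                    ┃ 
        ┠─┠───────────────────────────────┨ 
        ┃█┃Gen: 9                         ┃ 
 ┏━━━━━━━━┃······················         ┃ 
 ┃ TabCont┃·████·················         ┃ 
 ┠────────┃·█··███···············         ┃ 
 ┃[app.log┃·██████·············█·         ┃ 
 ┃────────┃····················█·         ┃ 
 ┃2024-01-┃··██················█·         ┃ 
 ┃2024-01-┃·█··█··········█······         ┃ 
 ┃2024-01-┃·█····██·····██·██····         ┃ 
 ┃2024-01-┃█··█···█······█·█·····         ┃ 
 ┃2024-01-┃███·····█······█······         ┃ 
 ┃2024-01-┃█····█·█··············         ┃ 
 ┃2024-01-┗━━━━━━━━━━━━━━━━━━━━━━━━━━━━━━━┛ 
 ┃2024-01-15 00:00:22.354 [DEBUG] api.h┃    
 ┗━━━━━━━━━━━━━━━━━━━━━━━━━━━━━━━━━━━━━┛    


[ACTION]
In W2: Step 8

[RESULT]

                                            
                                            
                                            
                                            
                                            
        ┏━┏━━━━━━━━━━━━━━━━━━━━━━━━━━━━━━━┓ 
        ┃ ┃ GameOfLife                    ┃ 
        ┠─┠───────────────────────────────┨ 
        ┃█┃Gen: 17                        ┃ 
 ┏━━━━━━━━┃······················         ┃ 
 ┃ TabCont┃······················         ┃ 
 ┠────────┃██····················         ┃ 
 ┃[app.log┃····················█·         ┃ 
 ┃────────┃█···················█·         ┃ 
 ┃2024-01-┃█···················█·         ┃ 
 ┃2024-01-┃█·····················         ┃ 
 ┃2024-01-┃······················         ┃ 
 ┃2024-01-┃······················         ┃ 
 ┃2024-01-┃·······███············         ┃ 
 ┃2024-01-┃·········█····███·····         ┃ 
 ┃2024-01-┗━━━━━━━━━━━━━━━━━━━━━━━━━━━━━━━┛ 
 ┃2024-01-15 00:00:22.354 [DEBUG] api.h┃    
 ┗━━━━━━━━━━━━━━━━━━━━━━━━━━━━━━━━━━━━━┛    


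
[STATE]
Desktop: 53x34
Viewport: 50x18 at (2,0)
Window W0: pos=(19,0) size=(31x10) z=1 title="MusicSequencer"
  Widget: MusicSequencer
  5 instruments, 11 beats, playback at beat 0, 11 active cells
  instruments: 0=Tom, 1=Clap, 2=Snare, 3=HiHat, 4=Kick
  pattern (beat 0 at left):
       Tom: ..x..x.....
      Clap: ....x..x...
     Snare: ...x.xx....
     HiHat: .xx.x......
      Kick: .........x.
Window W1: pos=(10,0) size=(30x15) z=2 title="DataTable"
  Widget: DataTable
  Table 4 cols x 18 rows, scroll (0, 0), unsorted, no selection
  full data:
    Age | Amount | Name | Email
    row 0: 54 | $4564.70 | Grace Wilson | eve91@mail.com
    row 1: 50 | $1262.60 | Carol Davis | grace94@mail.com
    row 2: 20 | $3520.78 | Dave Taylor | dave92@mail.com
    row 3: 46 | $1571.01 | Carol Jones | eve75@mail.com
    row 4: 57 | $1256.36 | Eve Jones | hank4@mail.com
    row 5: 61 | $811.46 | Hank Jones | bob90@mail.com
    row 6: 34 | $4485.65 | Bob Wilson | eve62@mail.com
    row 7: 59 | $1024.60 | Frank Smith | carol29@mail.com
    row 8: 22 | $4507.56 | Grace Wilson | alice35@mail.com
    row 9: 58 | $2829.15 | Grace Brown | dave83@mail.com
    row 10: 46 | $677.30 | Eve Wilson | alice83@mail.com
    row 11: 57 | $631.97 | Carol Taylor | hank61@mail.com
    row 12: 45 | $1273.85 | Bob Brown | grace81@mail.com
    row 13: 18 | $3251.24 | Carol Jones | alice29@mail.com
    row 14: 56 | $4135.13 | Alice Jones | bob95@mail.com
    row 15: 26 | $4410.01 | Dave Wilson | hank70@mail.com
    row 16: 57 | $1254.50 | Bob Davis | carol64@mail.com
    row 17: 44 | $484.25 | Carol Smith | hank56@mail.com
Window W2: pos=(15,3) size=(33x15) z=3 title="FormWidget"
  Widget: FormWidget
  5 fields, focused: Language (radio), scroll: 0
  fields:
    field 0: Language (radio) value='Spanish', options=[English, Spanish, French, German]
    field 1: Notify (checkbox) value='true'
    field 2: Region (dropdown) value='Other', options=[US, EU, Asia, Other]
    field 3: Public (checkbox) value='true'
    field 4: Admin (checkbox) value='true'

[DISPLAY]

        ┏━━━━━━━━━━━━━━━━━━━━━━━━━━━━┓━━━━━━━━━┓  
        ┃ DataTable                  ┃         ┃  
        ┠────────────────────────────┨─────────┨  
        ┃Age│┏━━━━━━━━━━━━━━━━━━━━━━━━━━━━━━━┓ ┃  
        ┃───┼┃ FormWidget                    ┃ ┃  
        ┃54 │┠───────────────────────────────┨ ┃  
        ┃50 │┃> Language:   ( ) English  (●) ┃ ┃  
        ┃20 │┃  Notify:     [x]              ┃ ┃  
        ┃46 │┃  Region:     [Other         ▼]┃ ┃  
        ┃57 │┃  Public:     [x]              ┃━┛  
        ┃61 │┃  Admin:      [x]              ┃    
        ┃34 │┃                               ┃    
        ┃59 │┃                               ┃    
        ┃22 │┃                               ┃    
        ┗━━━━┃                               ┃    
             ┃                               ┃    
             ┃                               ┃    
             ┗━━━━━━━━━━━━━━━━━━━━━━━━━━━━━━━┛    


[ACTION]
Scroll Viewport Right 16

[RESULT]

       ┏━━━━━━━━━━━━━━━━━━━━━━━━━━━━┓━━━━━━━━━┓   
       ┃ DataTable                  ┃         ┃   
       ┠────────────────────────────┨─────────┨   
       ┃Age│┏━━━━━━━━━━━━━━━━━━━━━━━━━━━━━━━┓ ┃   
       ┃───┼┃ FormWidget                    ┃ ┃   
       ┃54 │┠───────────────────────────────┨ ┃   
       ┃50 │┃> Language:   ( ) English  (●) ┃ ┃   
       ┃20 │┃  Notify:     [x]              ┃ ┃   
       ┃46 │┃  Region:     [Other         ▼]┃ ┃   
       ┃57 │┃  Public:     [x]              ┃━┛   
       ┃61 │┃  Admin:      [x]              ┃     
       ┃34 │┃                               ┃     
       ┃59 │┃                               ┃     
       ┃22 │┃                               ┃     
       ┗━━━━┃                               ┃     
            ┃                               ┃     
            ┃                               ┃     
            ┗━━━━━━━━━━━━━━━━━━━━━━━━━━━━━━━┛     


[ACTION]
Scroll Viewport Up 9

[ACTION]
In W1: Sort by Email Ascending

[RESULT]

       ┏━━━━━━━━━━━━━━━━━━━━━━━━━━━━┓━━━━━━━━━┓   
       ┃ DataTable                  ┃         ┃   
       ┠────────────────────────────┨─────────┨   
       ┃Age│┏━━━━━━━━━━━━━━━━━━━━━━━━━━━━━━━┓ ┃   
       ┃───┼┃ FormWidget                    ┃ ┃   
       ┃18 │┠───────────────────────────────┨ ┃   
       ┃22 │┃> Language:   ( ) English  (●) ┃ ┃   
       ┃46 │┃  Notify:     [x]              ┃ ┃   
       ┃61 │┃  Region:     [Other         ▼]┃ ┃   
       ┃56 │┃  Public:     [x]              ┃━┛   
       ┃59 │┃  Admin:      [x]              ┃     
       ┃57 │┃                               ┃     
       ┃58 │┃                               ┃     
       ┃20 │┃                               ┃     
       ┗━━━━┃                               ┃     
            ┃                               ┃     
            ┃                               ┃     
            ┗━━━━━━━━━━━━━━━━━━━━━━━━━━━━━━━┛     


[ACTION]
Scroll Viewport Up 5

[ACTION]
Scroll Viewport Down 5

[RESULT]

       ┃18 │┠───────────────────────────────┨ ┃   
       ┃22 │┃> Language:   ( ) English  (●) ┃ ┃   
       ┃46 │┃  Notify:     [x]              ┃ ┃   
       ┃61 │┃  Region:     [Other         ▼]┃ ┃   
       ┃56 │┃  Public:     [x]              ┃━┛   
       ┃59 │┃  Admin:      [x]              ┃     
       ┃57 │┃                               ┃     
       ┃58 │┃                               ┃     
       ┃20 │┃                               ┃     
       ┗━━━━┃                               ┃     
            ┃                               ┃     
            ┃                               ┃     
            ┗━━━━━━━━━━━━━━━━━━━━━━━━━━━━━━━┛     
                                                  
                                                  
                                                  
                                                  
                                                  


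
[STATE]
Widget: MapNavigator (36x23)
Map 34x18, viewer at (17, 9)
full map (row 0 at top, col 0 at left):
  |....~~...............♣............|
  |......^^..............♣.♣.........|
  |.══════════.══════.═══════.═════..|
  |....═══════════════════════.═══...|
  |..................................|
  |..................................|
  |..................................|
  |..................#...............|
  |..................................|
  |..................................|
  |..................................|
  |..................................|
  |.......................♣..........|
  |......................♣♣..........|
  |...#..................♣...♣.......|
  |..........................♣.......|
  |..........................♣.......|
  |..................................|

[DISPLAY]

                                    
                                    
 ....~~...............♣............ 
 ......^^..............♣.♣......... 
 .══════════.══════.═══════.═════.. 
 ....═══════════════════════.═══... 
 .................................. 
 .................................. 
 .................................. 
 ..................#............... 
 .................................. 
 .................@................ 
 .................................. 
 .................................. 
 .......................♣.......... 
 ......................♣♣.......... 
 ...#..................♣...♣....... 
 ..........................♣....... 
 ..........................♣....... 
 .................................. 
                                    
                                    
                                    


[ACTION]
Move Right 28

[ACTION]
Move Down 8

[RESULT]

...................                 
...#...............                 
...................                 
...................                 
...................                 
...................                 
........♣..........                 
.......♣♣..........                 
.......♣...♣.......                 
...........♣.......                 
...........♣.......                 
..................@                 
                                    
                                    
                                    
                                    
                                    
                                    
                                    
                                    
                                    
                                    
                                    


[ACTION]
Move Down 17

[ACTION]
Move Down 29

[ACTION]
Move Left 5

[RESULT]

........................            
........#...............            
........................            
........................            
........................            
........................            
.............♣..........            
............♣♣..........            
............♣...♣.......            
................♣.......            
................♣.......            
..................@.....            
                                    
                                    
                                    
                                    
                                    
                                    
                                    
                                    
                                    
                                    
                                    


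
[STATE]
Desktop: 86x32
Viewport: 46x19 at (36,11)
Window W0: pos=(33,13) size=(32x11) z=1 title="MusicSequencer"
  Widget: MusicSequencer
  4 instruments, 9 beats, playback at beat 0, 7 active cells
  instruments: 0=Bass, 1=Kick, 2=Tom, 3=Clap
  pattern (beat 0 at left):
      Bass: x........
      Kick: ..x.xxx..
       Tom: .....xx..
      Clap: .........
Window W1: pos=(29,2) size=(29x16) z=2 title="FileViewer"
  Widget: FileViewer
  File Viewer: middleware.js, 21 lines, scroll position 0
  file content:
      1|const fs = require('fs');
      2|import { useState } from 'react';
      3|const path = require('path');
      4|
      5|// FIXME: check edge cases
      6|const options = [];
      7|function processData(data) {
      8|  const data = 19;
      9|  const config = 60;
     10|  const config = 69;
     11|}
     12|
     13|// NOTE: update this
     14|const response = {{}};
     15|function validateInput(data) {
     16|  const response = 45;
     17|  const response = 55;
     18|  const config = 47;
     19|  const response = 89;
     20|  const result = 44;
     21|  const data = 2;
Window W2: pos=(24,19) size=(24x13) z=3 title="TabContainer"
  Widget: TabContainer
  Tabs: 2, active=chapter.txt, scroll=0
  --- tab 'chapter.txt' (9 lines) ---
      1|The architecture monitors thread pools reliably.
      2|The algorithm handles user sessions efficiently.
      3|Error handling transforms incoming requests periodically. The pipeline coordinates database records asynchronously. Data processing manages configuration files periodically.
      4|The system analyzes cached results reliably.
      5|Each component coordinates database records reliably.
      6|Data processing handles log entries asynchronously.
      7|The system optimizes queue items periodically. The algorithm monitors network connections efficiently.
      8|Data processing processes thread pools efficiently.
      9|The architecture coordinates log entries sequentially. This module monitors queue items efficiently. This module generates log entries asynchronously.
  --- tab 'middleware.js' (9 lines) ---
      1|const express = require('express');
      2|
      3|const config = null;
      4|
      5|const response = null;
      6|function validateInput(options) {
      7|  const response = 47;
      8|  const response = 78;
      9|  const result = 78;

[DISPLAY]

on processData(data)░┃                        
t data = 19;        ░┃                        
t config = 60;      ░┃━━━━━━┓                 
t config = 69;      ░┃      ┃                 
                    ░┃──────┨                 
                    ▼┃      ┃                 
━━━━━━━━━━━━━━━━━━━━━┛      ┃                 
ick··█·███··                ┃                 
━━━━━━━━━━━┓                ┃                 
er         ┃                ┃                 
───────────┨                ┃                 
t]│ middlew┃                ┃                 
───────────┃━━━━━━━━━━━━━━━━┛                 
cture monit┃                                  
hm handles ┃                                  
ing transfo┃                                  
analyzes ca┃                                  
ent coordin┃                                  
sing handle┃                                  


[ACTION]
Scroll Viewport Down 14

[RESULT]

t config = 60;      ░┃━━━━━━┓                 
t config = 69;      ░┃      ┃                 
                    ░┃──────┨                 
                    ▼┃      ┃                 
━━━━━━━━━━━━━━━━━━━━━┛      ┃                 
ick··█·███··                ┃                 
━━━━━━━━━━━┓                ┃                 
er         ┃                ┃                 
───────────┨                ┃                 
t]│ middlew┃                ┃                 
───────────┃━━━━━━━━━━━━━━━━┛                 
cture monit┃                                  
hm handles ┃                                  
ing transfo┃                                  
analyzes ca┃                                  
ent coordin┃                                  
sing handle┃                                  
optimizes q┃                                  
━━━━━━━━━━━┛                                  


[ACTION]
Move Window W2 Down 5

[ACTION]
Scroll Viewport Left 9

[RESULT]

  ┃  const config = 60;      ░┃━━━━━━┓        
  ┃  const config = 69;      ░┃      ┃        
  ┃}                         ░┃──────┨        
  ┃                          ▼┃      ┃        
  ┗━━━━━━━━━━━━━━━━━━━━━━━━━━━┛      ┃        
      ┃ Kick··█·███··                ┃        
━━━━━━━━━━━━━━━━━━━━┓                ┃        
abContainer         ┃                ┃        
────────────────────┨                ┃        
hapter.txt]│ middlew┃                ┃        
────────────────────┃━━━━━━━━━━━━━━━━┛        
e architecture monit┃                         
e algorithm handles ┃                         
ror handling transfo┃                         
e system analyzes ca┃                         
ch component coordin┃                         
ta processing handle┃                         
e system optimizes q┃                         
━━━━━━━━━━━━━━━━━━━━┛                         


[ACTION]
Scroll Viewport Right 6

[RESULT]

onst config = 60;      ░┃━━━━━━┓              
onst config = 69;      ░┃      ┃              
                       ░┃──────┨              
                       ▼┃      ┃              
━━━━━━━━━━━━━━━━━━━━━━━━┛      ┃              
┃ Kick··█·███··                ┃              
━━━━━━━━━━━━━━┓                ┃              
ainer         ┃                ┃              
──────────────┨                ┃              
.txt]│ middlew┃                ┃              
──────────────┃━━━━━━━━━━━━━━━━┛              
itecture monit┃                               
rithm handles ┃                               
ndling transfo┃                               
em analyzes ca┃                               
ponent coordin┃                               
cessing handle┃                               
em optimizes q┃                               
━━━━━━━━━━━━━━┛                               


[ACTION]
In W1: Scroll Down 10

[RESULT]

onst config = 47;      ░┃━━━━━━┓              
onst response = 89;    ░┃      ┃              
onst result = 44;      █┃──────┨              
onst data = 2;         ▼┃      ┃              
━━━━━━━━━━━━━━━━━━━━━━━━┛      ┃              
┃ Kick··█·███··                ┃              
━━━━━━━━━━━━━━┓                ┃              
ainer         ┃                ┃              
──────────────┨                ┃              
.txt]│ middlew┃                ┃              
──────────────┃━━━━━━━━━━━━━━━━┛              
itecture monit┃                               
rithm handles ┃                               
ndling transfo┃                               
em analyzes ca┃                               
ponent coordin┃                               
cessing handle┃                               
em optimizes q┃                               
━━━━━━━━━━━━━━┛                               


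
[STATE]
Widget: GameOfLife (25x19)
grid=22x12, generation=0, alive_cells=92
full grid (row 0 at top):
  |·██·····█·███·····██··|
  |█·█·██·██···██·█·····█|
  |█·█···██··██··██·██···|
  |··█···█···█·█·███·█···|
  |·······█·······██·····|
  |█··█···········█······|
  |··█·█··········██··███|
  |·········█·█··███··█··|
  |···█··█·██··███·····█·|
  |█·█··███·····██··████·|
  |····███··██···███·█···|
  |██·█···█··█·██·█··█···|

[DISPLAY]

Gen: 0                   
·██·····█·███·····██··   
█·█·██·██···██·█·····█   
█·█···██··██··██·██···   
··█···█···█·█·███·█···   
·······█·······██·····   
█··█···········█······   
··█·█··········██··███   
·········█·█··███··█··   
···█··█·██··███·····█·   
█·█··███·····██··████·   
····███··██···███·█···   
██·█···█··█·██·█··█···   
                         
                         
                         
                         
                         
                         


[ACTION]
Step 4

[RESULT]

Gen: 4                   
··█········█···███····   
··█···················   
·········█·██·██·██···   
·········█····█···█···   
···················██·   
···██·············███·   
···█·█··█·······██···█   
······█··██·█···███··█   
·······██···█···█····█   
··█········█······█·█·   
··█·██··█·······█···█·   
······██········███···   
                         
                         
                         
                         
                         
                         


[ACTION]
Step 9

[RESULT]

Gen: 13                  
·········███·····██···   
········█·███·······█·   
········█····█··██····   
·········████····█····   
···██······█·······█·█   
··█··█··············█·   
···██·················   
··········██··········   
··········██·······█··   
··················█·█·   
··················█·█·   
···················█··   
                         
                         
                         
                         
                         
                         


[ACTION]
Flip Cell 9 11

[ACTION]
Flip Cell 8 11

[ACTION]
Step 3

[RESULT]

Gen: 16                  
······················   
········██··███·······   
········█·██·█·███····   
·········██████·███···   
···██············██···   
··█··█················   
···██·················   
··········██··········   
··········██·······█··   
··················█·█·   
··················█·█·   
···················█··   
                         
                         
                         
                         
                         
                         


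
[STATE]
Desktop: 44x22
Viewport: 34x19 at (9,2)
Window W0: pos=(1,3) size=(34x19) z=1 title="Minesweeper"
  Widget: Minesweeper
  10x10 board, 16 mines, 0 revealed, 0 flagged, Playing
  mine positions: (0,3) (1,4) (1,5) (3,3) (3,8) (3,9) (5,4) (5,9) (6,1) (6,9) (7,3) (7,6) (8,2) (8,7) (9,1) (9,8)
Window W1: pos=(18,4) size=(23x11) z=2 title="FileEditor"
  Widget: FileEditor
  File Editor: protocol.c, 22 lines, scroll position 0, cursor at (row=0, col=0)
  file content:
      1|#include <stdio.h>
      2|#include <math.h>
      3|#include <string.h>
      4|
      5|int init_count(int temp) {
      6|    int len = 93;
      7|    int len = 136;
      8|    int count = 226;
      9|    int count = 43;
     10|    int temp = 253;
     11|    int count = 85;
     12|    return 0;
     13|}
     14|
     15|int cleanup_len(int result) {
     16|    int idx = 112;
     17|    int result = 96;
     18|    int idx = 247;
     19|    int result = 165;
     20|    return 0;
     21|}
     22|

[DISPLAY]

                                  
━━━━━━━━━━━━━━━━━━━━━━━━━┓        
eeper    ┏━━━━━━━━━━━━━━━━━━━━━┓  
─────────┃ FileEditor          ┃  
■■■      ┠─────────────────────┨  
■■■      ┃█include <stdio.h>  ▲┃  
■■■      ┃#include <math.h>   █┃  
■■■      ┃#include <string.h> ░┃  
■■■      ┃                    ░┃  
■■■      ┃int init_count(int t░┃  
■■■      ┃    int len = 93;   ░┃  
■■■      ┃    int len = 136;  ▼┃  
■■■      ┗━━━━━━━━━━━━━━━━━━━━━┛  
■■■                      ┃        
                         ┃        
                         ┃        
                         ┃        
                         ┃        
                         ┃        


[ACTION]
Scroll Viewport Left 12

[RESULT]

                                  
 ┏━━━━━━━━━━━━━━━━━━━━━━━━━━━━━━━━
 ┃ Minesweeper    ┏━━━━━━━━━━━━━━━
 ┠────────────────┃ FileEditor    
 ┃■■■■■■■■■■      ┠───────────────
 ┃■■■■■■■■■■      ┃█include <stdio
 ┃■■■■■■■■■■      ┃#include <math.
 ┃■■■■■■■■■■      ┃#include <strin
 ┃■■■■■■■■■■      ┃               
 ┃■■■■■■■■■■      ┃int init_count(
 ┃■■■■■■■■■■      ┃    int len = 9
 ┃■■■■■■■■■■      ┃    int len = 1
 ┃■■■■■■■■■■      ┗━━━━━━━━━━━━━━━
 ┃■■■■■■■■■■                      
 ┃                                
 ┃                                
 ┃                                
 ┃                                
 ┃                                


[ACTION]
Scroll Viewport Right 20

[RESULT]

                                  
━━━━━━━━━━━━━━━━━━━━━━━━┓         
eper    ┏━━━━━━━━━━━━━━━━━━━━━┓   
────────┃ FileEditor          ┃   
■■      ┠─────────────────────┨   
■■      ┃█include <stdio.h>  ▲┃   
■■      ┃#include <math.h>   █┃   
■■      ┃#include <string.h> ░┃   
■■      ┃                    ░┃   
■■      ┃int init_count(int t░┃   
■■      ┃    int len = 93;   ░┃   
■■      ┃    int len = 136;  ▼┃   
■■      ┗━━━━━━━━━━━━━━━━━━━━━┛   
■■                      ┃         
                        ┃         
                        ┃         
                        ┃         
                        ┃         
                        ┃         


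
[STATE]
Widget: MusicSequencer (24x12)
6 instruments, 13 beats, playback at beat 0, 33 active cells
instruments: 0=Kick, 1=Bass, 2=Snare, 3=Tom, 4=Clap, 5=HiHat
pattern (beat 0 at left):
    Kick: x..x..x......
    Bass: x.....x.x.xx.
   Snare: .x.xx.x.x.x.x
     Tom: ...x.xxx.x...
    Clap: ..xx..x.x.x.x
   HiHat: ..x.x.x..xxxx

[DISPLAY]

      ▼123456789012     
  Kick█··█··█······     
  Bass█·····█·█·██·     
 Snare·█·██·█·█·█·█     
   Tom···█·███·█···     
  Clap··██··█·█·█·█     
 HiHat··█·█·█··████     
                        
                        
                        
                        
                        


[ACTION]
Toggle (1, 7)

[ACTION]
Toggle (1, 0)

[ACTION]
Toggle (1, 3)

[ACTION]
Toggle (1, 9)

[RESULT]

      ▼123456789012     
  Kick█··█··█······     
  Bass···█··██████·     
 Snare·█·██·█·█·█·█     
   Tom···█·███·█···     
  Clap··██··█·█·█·█     
 HiHat··█·█·█··████     
                        
                        
                        
                        
                        


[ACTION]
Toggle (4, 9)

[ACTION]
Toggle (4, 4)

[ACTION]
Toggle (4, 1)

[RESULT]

      ▼123456789012     
  Kick█··█··█······     
  Bass···█··██████·     
 Snare·█·██·█·█·█·█     
   Tom···█·███·█···     
  Clap·████·█·███·█     
 HiHat··█·█·█··████     
                        
                        
                        
                        
                        


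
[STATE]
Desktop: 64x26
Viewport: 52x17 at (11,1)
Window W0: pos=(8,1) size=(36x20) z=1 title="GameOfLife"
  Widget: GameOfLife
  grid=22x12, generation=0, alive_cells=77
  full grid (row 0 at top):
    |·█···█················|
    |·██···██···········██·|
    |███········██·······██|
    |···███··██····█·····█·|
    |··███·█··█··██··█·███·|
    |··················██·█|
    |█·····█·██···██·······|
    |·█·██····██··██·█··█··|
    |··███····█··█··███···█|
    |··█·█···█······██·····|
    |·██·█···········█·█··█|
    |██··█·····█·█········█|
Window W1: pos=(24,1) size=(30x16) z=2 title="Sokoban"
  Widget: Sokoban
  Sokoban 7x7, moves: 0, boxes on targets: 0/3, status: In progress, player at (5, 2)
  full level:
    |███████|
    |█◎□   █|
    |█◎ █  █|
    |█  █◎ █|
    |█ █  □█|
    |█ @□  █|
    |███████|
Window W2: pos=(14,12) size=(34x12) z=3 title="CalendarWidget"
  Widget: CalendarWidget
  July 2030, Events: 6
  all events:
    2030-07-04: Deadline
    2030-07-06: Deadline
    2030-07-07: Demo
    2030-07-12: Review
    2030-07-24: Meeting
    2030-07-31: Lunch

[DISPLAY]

━━━━━━━━━━━━━┏━━━━━━━━━━━━━━━━━━━━━━━━━━━━┓         
ameOfLife    ┃ Sokoban                    ┃         
─────────────┠────────────────────────────┨         
n: 0         ┃███████                     ┃         
···█·········┃█◎□   █                     ┃         
█···██·······┃█◎ █  █                     ┃         
█········██··┃█  █◎ █                     ┃         
·███··██····█┃█ █  □█                     ┃         
███·█··█··██·┃█ @□  █                     ┃         
·············┃███████                     ┃         
····█·██···██┃Moves: 0  0/3               ┃         
·██┏━━━━━━━━━━━━━━━━━━━━━━━━━━━━━━━━┓     ┃         
███┃ CalendarWidget                 ┃     ┃         
█·█┠────────────────────────────────┨     ┃         
█·█┃           July 2030            ┃     ┃         
··█┃Mo Tu We Th Fr Sa Su            ┃━━━━━┛         
   ┃ 1  2  3  4*  5  6*  7*         ┃               


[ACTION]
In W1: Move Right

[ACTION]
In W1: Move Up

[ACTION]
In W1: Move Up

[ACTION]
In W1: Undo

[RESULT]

━━━━━━━━━━━━━┏━━━━━━━━━━━━━━━━━━━━━━━━━━━━┓         
ameOfLife    ┃ Sokoban                    ┃         
─────────────┠────────────────────────────┨         
n: 0         ┃███████                     ┃         
···█·········┃█◎□   █                     ┃         
█···██·······┃█◎ █  █                     ┃         
█········██··┃█  █◎ █                     ┃         
·███··██····█┃█ █  □█                     ┃         
███·█··█··██·┃█  @□ █                     ┃         
·············┃███████                     ┃         
····█·██···██┃Moves: 1  0/3               ┃         
·██┏━━━━━━━━━━━━━━━━━━━━━━━━━━━━━━━━┓     ┃         
███┃ CalendarWidget                 ┃     ┃         
█·█┠────────────────────────────────┨     ┃         
█·█┃           July 2030            ┃     ┃         
··█┃Mo Tu We Th Fr Sa Su            ┃━━━━━┛         
   ┃ 1  2  3  4*  5  6*  7*         ┃               
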